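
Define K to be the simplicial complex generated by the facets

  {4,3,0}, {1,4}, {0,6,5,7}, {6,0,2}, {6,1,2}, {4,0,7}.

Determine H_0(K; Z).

Order the vertices as 0 < 1 < 2 < 3 < 4 < 5 < 6 < 7. Listing each simplex with vertices in this order, K has dimension 3 with simplices:

  0-simplices (8): [0], [1], [2], [3], [4], [5], [6], [7]
  1-simplices (15): [0,2], [0,3], [0,4], [0,5], [0,6], [0,7], [1,2], [1,4], [1,6], [2,6], [3,4], [4,7], [5,6], [5,7], [6,7]
  2-simplices (8): [0,2,6], [0,3,4], [0,4,7], [0,5,6], [0,5,7], [0,6,7], [1,2,6], [5,6,7]
  3-simplices (1): [0,5,6,7]

giving chain groups C_0 ≅ Z^8, C_1 ≅ Z^15, C_2 ≅ Z^8, C_3 ≅ Z^1.

The boundary map ∂_1: C_1 → C_0 is given by ∂[p,q] = [q] − [p].
This gives a 8×15 integer matrix of rank 7; reducing to Smith normal form yields diagonal entries (1,1,1,1,1,1,1).

Boundary ∂_2: C_2 → C_1 maps a triangle to the signed sum of its edges. For instance
  ∂[0,6,7] = [6,7] − [0,7] + [0,6],
  ∂[0,5,6] = [5,6] − [0,6] + [0,5].
As a 15×8 matrix over Z this has rank 7, with invariant factors (1,1,1,1,1,1,1).

Boundary ∂_3: C_3 → C_2 sends each 3-simplex σ to the alternating sum Σ_i (−1)^i (σ with its i-th vertex removed). For instance
  ∂[0,5,6,7] = [5,6,7] − [0,6,7] + [0,5,7] − [0,5,6].
This gives a 8×1 integer matrix of rank 1; reducing to Smith normal form yields diagonal entries (1).

Reading off H_k = ker ∂_k / im ∂_{k+1}:

  H_0: rank C_0 − rank ∂_1 = 8 − 7 = 1, and the invariant factors of ∂_1 are all 1, so H_0 = Z.

H_0 ≅ Z.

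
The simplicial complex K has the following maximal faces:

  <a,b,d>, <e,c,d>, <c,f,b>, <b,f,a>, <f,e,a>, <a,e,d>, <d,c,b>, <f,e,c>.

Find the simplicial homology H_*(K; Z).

Take the total order a < b < c < d < e < f on the vertex set. Then K (dimension 2) consists of the simplices:

  0-simplices (6): a, b, c, d, e, f
  1-simplices (12): ab, ad, ae, af, bc, bd, bf, cd, ce, cf, de, ef
  2-simplices (8): abd, abf, ade, aef, bcd, bcf, cde, cef

so the chain groups are C_0 ≅ Z^6, C_1 ≅ Z^12, C_2 ≅ Z^8.

The boundary map ∂_1: C_1 → C_0 maps an edge to its endpoints' difference, ∂[p,q] = q − p.
As a 6×12 matrix over Z this has rank 5, with invariant factors (1,1,1,1,1).

∂_2: C_2 → C_1 acts by ∂[p,q,r] = [q,r] − [p,r] + [p,q]. For instance
  ∂bcf = cf − bf + bc,
  ∂abf = bf − af + ab.
The resulting 12×8 matrix has rank 7, and its Smith normal form has invariant factors (1,1,1,1,1,1,1).

Reading off H_k = ker ∂_k / im ∂_{k+1}:

  H_0: rank C_0 − rank ∂_1 = 6 − 5 = 1, and the invariant factors of ∂_1 are all 1, so H_0 ≅ Z.
  H_1: rank ker ∂_1 − rank ∂_2 = (12 − 5) − 7 = 0, and the invariant factors of ∂_2 are all 1, so H_1 ≅ 0.
  H_2: rank ker ∂_2 − rank ∂_3 = (8 − 7) − 0 = 1, and there is no ∂_3, so H_2 ≅ Z.

As a check, the Euler characteristic is 6 − 12 + 8 = 2, which agrees with 1 − 0 + 1 = 2.
(K is a triangulation of the 2-sphere S^2.)

H_0 = Z,  H_1 = 0,  H_2 = Z.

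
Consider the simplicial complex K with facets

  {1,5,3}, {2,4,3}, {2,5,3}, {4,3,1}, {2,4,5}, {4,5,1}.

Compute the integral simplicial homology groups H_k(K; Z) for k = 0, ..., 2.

Take the total order 1 < 2 < 3 < 4 < 5 on the vertex set. Then K (dimension 2) consists of the simplices:

  0-simplices (5): [1], [2], [3], [4], [5]
  1-simplices (9): [1,3], [1,4], [1,5], [2,3], [2,4], [2,5], [3,4], [3,5], [4,5]
  2-simplices (6): [1,3,4], [1,3,5], [1,4,5], [2,3,4], [2,3,5], [2,4,5]

giving chain groups C_0 ≅ Z^5, C_1 ≅ Z^9, C_2 ≅ Z^6.

The boundary map ∂_1: C_1 → C_0 is given by ∂[p,q] = [q] − [p].
As a 5×9 matrix over Z this has rank 4, with invariant factors (1,1,1,1).

The boundary map ∂_2: C_2 → C_1 sends each 2-simplex [p,q,r] to [q,r] − [p,r] + [p,q]. For instance
  ∂[2,3,5] = [3,5] − [2,5] + [2,3],
  ∂[1,3,5] = [3,5] − [1,5] + [1,3].
This gives a 9×6 integer matrix of rank 5; reducing to Smith normal form yields diagonal entries (1,1,1,1,1).

From H_k ≅ ker(∂_k) / im(∂_{k+1}) we obtain:

  H_0: rank C_0 − rank ∂_1 = 5 − 4 = 1, and the invariant factors of ∂_1 are all 1, so H_0 ≅ Z.
  H_1: rank ker ∂_1 − rank ∂_2 = (9 − 4) − 5 = 0, and the invariant factors of ∂_2 are all 1, so H_1 ≅ 0.
  H_2: rank ker ∂_2 − rank ∂_3 = (6 − 5) − 0 = 1, and there is no ∂_3, so H_2 ≅ Z.

H_0 ≅ Z,  H_1 = 0,  H_2 ≅ Z.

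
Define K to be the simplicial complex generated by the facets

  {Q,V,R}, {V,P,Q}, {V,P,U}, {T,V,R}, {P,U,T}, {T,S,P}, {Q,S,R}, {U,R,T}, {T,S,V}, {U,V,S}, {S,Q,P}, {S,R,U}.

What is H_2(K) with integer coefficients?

H_2 ≅ 0.

Order the vertices as P < Q < R < S < T < U < V. Listing each simplex with vertices in this order, K has dimension 2 with simplices:

  0-simplices (7): P, Q, R, S, T, U, V
  1-simplices (18): PQ, PS, PT, PU, PV, QR, QS, QV, RS, RT, RU, RV, ST, SU, SV, TU, TV, UV
  2-simplices (12): PQS, PQV, PST, PTU, PUV, QRS, QRV, RSU, RTU, RTV, STV, SUV

giving chain groups C_0 ≅ Z^7, C_1 ≅ Z^18, C_2 ≅ Z^12.

Boundary ∂_1: C_1 → C_0 sends each edge [p,q] (with p < q) to q − p. For instance
  ∂PQ = Q − P.
The resulting 7×18 matrix has rank 6, and its Smith normal form has invariant factors (1,1,1,1,1,1).

∂_2: C_2 → C_1 acts by ∂[p,q,r] = [q,r] − [p,r] + [p,q]. For instance
  ∂QRV = RV − QV + QR,
  ∂PUV = UV − PV + PU.
This gives a 18×12 integer matrix of rank 12; reducing to Smith normal form yields diagonal entries (1,1,1,1,1,1,1,1,1,1,1,2).

From H_k ≅ ker(∂_k) / im(∂_{k+1}) we obtain:

  H_2: rank ker ∂_2 − rank ∂_3 = (12 − 12) − 0 = 0, and there is no ∂_3, so H_2 = 0.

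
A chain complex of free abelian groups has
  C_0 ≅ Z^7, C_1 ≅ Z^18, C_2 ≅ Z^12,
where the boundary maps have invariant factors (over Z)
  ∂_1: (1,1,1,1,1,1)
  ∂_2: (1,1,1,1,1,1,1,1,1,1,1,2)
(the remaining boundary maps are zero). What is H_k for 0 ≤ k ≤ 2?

H_0: b_0 = 7 − 0 − 6 = 1; torsion from ∂_1 factors > 1: none. So H_0 = Z.
H_1: b_1 = 18 − 6 − 12 = 0; torsion from ∂_2 factors > 1: [2]. So H_1 = Z/2Z.
H_2: b_2 = 12 − 12 − 0 = 0; torsion from ∂_3 factors > 1: none. So H_2 = 0.

H_0 = Z,  H_1 = Z/2Z,  H_2 = 0.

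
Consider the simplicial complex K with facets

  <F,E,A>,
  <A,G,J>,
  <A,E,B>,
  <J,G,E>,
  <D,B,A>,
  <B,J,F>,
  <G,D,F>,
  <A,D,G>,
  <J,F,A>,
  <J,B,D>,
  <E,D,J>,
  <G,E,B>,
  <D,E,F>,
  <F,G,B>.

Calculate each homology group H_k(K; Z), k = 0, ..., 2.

H_0 = Z,  H_1 = Z^2,  H_2 = Z.

We work with the vertex ordering A < B < D < E < F < G < J. The simplices of K, each written with vertices in increasing order, are:

  0-simplices (7): A, B, D, E, F, G, J
  1-simplices (21): AB, AD, AE, AF, AG, AJ, BD, BE, BF, BG, BJ, DE, DF, DG, DJ, EF, EG, EJ, FG, FJ, GJ
  2-simplices (14): ABD, ABE, ADG, AEF, AFJ, AGJ, BDJ, BEG, BFG, BFJ, DEF, DEJ, DFG, EGJ

Hence C_0 ≅ Z^7, C_1 ≅ Z^21, C_2 ≅ Z^14.

Boundary ∂_1: C_1 → C_0 is given by ∂[p,q] = [q] − [p]. For instance
  ∂AE = E − A.
The 7×21 boundary matrix has rank 6 and Smith normal form diag(1,1,1,1,1,1).

The boundary map ∂_2: C_2 → C_1 acts by ∂[p,q,r] = [q,r] − [p,r] + [p,q]. For instance
  ∂DEF = EF − DF + DE,
  ∂ABE = BE − AE + AB.
The resulting 21×14 matrix has rank 13, and its Smith normal form has invariant factors (1,1,1,1,1,1,1,1,1,1,1,1,1).

From H_k ≅ ker(∂_k) / im(∂_{k+1}) we obtain:

  H_0: rank C_0 − rank ∂_1 = 7 − 6 = 1, and the invariant factors of ∂_1 are all 1, so H_0 = Z.
  H_1: rank ker ∂_1 − rank ∂_2 = (21 − 6) − 13 = 2, and the invariant factors of ∂_2 are all 1, so H_1 = Z^2.
  H_2: rank ker ∂_2 − rank ∂_3 = (14 − 13) − 0 = 1, and there is no ∂_3, so H_2 = Z.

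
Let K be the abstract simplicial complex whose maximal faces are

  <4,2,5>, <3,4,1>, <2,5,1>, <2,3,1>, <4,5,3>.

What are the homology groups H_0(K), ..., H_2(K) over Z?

K has 5 vertices, 10 edges, 5 triangles.
rank ∂_0 = 0, rank ∂_1 = 4 ⇒ b_0 = 5 − 0 − 4 = 1; all invariant factors of ∂_1 are 1 so no torsion. So H_0 = Z.
rank ∂_1 = 4, rank ∂_2 = 5 ⇒ b_1 = 10 − 4 − 5 = 1; all invariant factors of ∂_2 are 1 so no torsion. So H_1 = Z.
rank ∂_2 = 5, rank ∂_3 = 0 ⇒ b_2 = 5 − 5 − 0 = 0. So H_2 = 0.

H_0 ≅ Z,  H_1 ≅ Z,  H_2 = 0.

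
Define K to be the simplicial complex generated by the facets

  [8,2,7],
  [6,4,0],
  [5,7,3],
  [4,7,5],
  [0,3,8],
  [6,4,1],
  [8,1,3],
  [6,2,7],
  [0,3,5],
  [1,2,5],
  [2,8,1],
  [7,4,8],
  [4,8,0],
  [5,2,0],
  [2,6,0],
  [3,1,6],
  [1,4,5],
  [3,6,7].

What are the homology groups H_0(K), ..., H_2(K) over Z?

H_0 ≅ Z,  H_1 ≅ Z^2,  H_2 ≅ Z.

Order the vertices as 0 < 1 < 2 < 3 < 4 < 5 < 6 < 7 < 8. Listing each simplex with vertices in this order, K has dimension 2 with simplices:

  0-simplices (9): [0], [1], [2], [3], [4], [5], [6], [7], [8]
  1-simplices (27): (27 of them)
  2-simplices (18): [0,2,5], [0,2,6], [0,3,5], [0,3,8], [0,4,6], [0,4,8], [1,2,5], [1,2,8], [1,3,6], [1,3,8], [1,4,5], [1,4,6], [2,6,7], [2,7,8], [3,5,7], [3,6,7], [4,5,7], [4,7,8]

so the chain groups are C_0 ≅ Z^9, C_1 ≅ Z^27, C_2 ≅ Z^18.

∂_1: C_1 → C_0 maps an edge to its endpoints' difference, ∂[p,q] = q − p. For instance
  ∂[7,8] = [8] − [7].
The resulting 9×27 matrix has rank 8, and its Smith normal form has invariant factors (1,1,1,1,1,1,1,1).

∂_2: C_2 → C_1 acts by ∂[p,q,r] = [q,r] − [p,r] + [p,q]. For instance
  ∂[0,4,6] = [4,6] − [0,6] + [0,4],
  ∂[2,7,8] = [7,8] − [2,8] + [2,7].
This gives a 27×18 integer matrix of rank 17; reducing to Smith normal form yields diagonal entries (1,1,1,1,1,1,1,1,1,1,1,1,1,1,1,1,1).

Now H_k = ker ∂_k / im ∂_{k+1}, so:

  H_0: rank C_0 − rank ∂_1 = 9 − 8 = 1, and the invariant factors of ∂_1 are all 1, so H_0 = Z.
  H_1: rank ker ∂_1 − rank ∂_2 = (27 − 8) − 17 = 2, and the invariant factors of ∂_2 are all 1, so H_1 = Z^2.
  H_2: rank ker ∂_2 − rank ∂_3 = (18 − 17) − 0 = 1, and there is no ∂_3, so H_2 = Z.

As a check, the Euler characteristic is 9 − 27 + 18 = 0, which agrees with 1 − 2 + 1 = 0.
(K is a triangulation of the torus T^2.)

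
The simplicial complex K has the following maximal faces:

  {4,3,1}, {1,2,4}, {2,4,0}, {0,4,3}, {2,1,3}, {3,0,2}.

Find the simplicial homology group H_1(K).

We work with the vertex ordering 0 < 1 < 2 < 3 < 4. The simplices of K, each written with vertices in increasing order, are:

  0-simplices (5): [0], [1], [2], [3], [4]
  1-simplices (9): [0,2], [0,3], [0,4], [1,2], [1,3], [1,4], [2,3], [2,4], [3,4]
  2-simplices (6): [0,2,3], [0,2,4], [0,3,4], [1,2,3], [1,2,4], [1,3,4]

so the chain groups are C_0 ≅ Z^5, C_1 ≅ Z^9, C_2 ≅ Z^6.

Boundary ∂_1: C_1 → C_0 maps an edge to its endpoints' difference, ∂[p,q] = q − p.
The resulting 5×9 matrix has rank 4, and its Smith normal form has invariant factors (1,1,1,1).

Boundary ∂_2: C_2 → C_1 acts by ∂[p,q,r] = [q,r] − [p,r] + [p,q]. For instance
  ∂[1,2,4] = [2,4] − [1,4] + [1,2],
  ∂[1,3,4] = [3,4] − [1,4] + [1,3].
As a 9×6 matrix over Z this has rank 5, with invariant factors (1,1,1,1,1).

From H_k ≅ ker(∂_k) / im(∂_{k+1}) we obtain:

  H_1: rank ker ∂_1 − rank ∂_2 = (9 − 4) − 5 = 0, and the invariant factors of ∂_2 are all 1, so H_1 ≅ 0.

H_1 = 0.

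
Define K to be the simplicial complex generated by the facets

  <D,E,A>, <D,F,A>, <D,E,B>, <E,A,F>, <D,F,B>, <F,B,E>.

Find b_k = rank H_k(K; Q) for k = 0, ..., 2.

We work with the vertex ordering A < B < D < E < F. The simplices of K, each written with vertices in increasing order, are:

  0-simplices (5): A, B, D, E, F
  1-simplices (9): AD, AE, AF, BD, BE, BF, DE, DF, EF
  2-simplices (6): ADE, ADF, AEF, BDE, BDF, BEF

so the chain groups are C_0 ≅ Z^5, C_1 ≅ Z^9, C_2 ≅ Z^6.

The boundary map ∂_1: C_1 → C_0 maps an edge to its endpoints' difference, ∂[p,q] = q − p. For instance
  ∂BD = D − B.
The resulting 5×9 matrix has rank 4, and its Smith normal form has invariant factors (1,1,1,1).

The boundary map ∂_2: C_2 → C_1 sends each 2-simplex [p,q,r] to [q,r] − [p,r] + [p,q]. For instance
  ∂AEF = EF − AF + AE,
  ∂ADF = DF − AF + AD.
This gives a 9×6 integer matrix of rank 5; reducing to Smith normal form yields diagonal entries (1,1,1,1,1).

Now H_k = ker ∂_k / im ∂_{k+1}, so:

  H_0: rank C_0 − rank ∂_1 = 5 − 4 = 1, and the invariant factors of ∂_1 are all 1, so H_0 = Z.
  H_1: rank ker ∂_1 − rank ∂_2 = (9 − 4) − 5 = 0, and the invariant factors of ∂_2 are all 1, so H_1 = 0.
  H_2: rank ker ∂_2 − rank ∂_3 = (6 − 5) − 0 = 1, and there is no ∂_3, so H_2 = Z.

As a check, the Euler characteristic is 5 − 9 + 6 = 2, which agrees with 1 − 0 + 1 = 2.

Hence the Betti numbers are b_0 = 1, b_1 = 0, b_2 = 1.

b_0 = 1, b_1 = 0, b_2 = 1.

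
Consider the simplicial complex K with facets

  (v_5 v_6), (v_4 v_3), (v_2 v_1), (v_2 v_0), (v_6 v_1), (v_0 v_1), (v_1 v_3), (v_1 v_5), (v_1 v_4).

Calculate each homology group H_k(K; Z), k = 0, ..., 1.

We work with the vertex ordering v_0 < v_1 < v_2 < v_3 < v_4 < v_5 < v_6. The simplices of K, each written with vertices in increasing order, are:

  0-simplices (7): [v_0], [v_1], [v_2], [v_3], [v_4], [v_5], [v_6]
  1-simplices (9): [v_0,v_1], [v_0,v_2], [v_1,v_2], [v_1,v_3], [v_1,v_4], [v_1,v_5], [v_1,v_6], [v_3,v_4], [v_5,v_6]

giving chain groups C_0 ≅ Z^7, C_1 ≅ Z^9.

∂_1: C_1 → C_0 sends each edge [p,q] (with p < q) to q − p.
As a 7×9 matrix over Z this has rank 6, with invariant factors (1,1,1,1,1,1).

Now H_k = ker ∂_k / im ∂_{k+1}, so:

  H_0: rank C_0 − rank ∂_1 = 7 − 6 = 1, and the invariant factors of ∂_1 are all 1, so H_0 = Z.
  H_1: rank ker ∂_1 − rank ∂_2 = (9 − 6) − 0 = 3, and there is no ∂_2, so H_1 = Z^3.

H_0 ≅ Z,  H_1 ≅ Z^3.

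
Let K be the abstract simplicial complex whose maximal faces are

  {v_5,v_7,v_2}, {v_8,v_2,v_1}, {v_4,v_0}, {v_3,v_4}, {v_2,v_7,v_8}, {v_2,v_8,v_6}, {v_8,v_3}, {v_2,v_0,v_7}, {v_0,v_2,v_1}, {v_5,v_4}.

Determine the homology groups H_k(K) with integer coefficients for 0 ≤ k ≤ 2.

H_0 = Z,  H_1 = Z^2,  H_2 = 0.

Take the total order v_0 < v_1 < v_2 < v_3 < v_4 < v_5 < v_6 < v_7 < v_8 on the vertex set. Then K (dimension 2) consists of the simplices:

  0-simplices (9): [v_0], [v_1], [v_2], [v_3], [v_4], [v_5], [v_6], [v_7], [v_8]
  1-simplices (16): (16 of them)
  2-simplices (6): [v_0,v_1,v_2], [v_0,v_2,v_7], [v_1,v_2,v_8], [v_2,v_5,v_7], [v_2,v_6,v_8], [v_2,v_7,v_8]

Hence C_0 ≅ Z^9, C_1 ≅ Z^16, C_2 ≅ Z^6.

The boundary map ∂_1: C_1 → C_0 maps an edge to its endpoints' difference, ∂[p,q] = q − p. For instance
  ∂[v_0,v_4] = [v_4] − [v_0].
As a 9×16 matrix over Z this has rank 8, with invariant factors (1,1,1,1,1,1,1,1).

Boundary ∂_2: C_2 → C_1 maps a triangle to the signed sum of its edges. For instance
  ∂[v_0,v_1,v_2] = [v_1,v_2] − [v_0,v_2] + [v_0,v_1],
  ∂[v_1,v_2,v_8] = [v_2,v_8] − [v_1,v_8] + [v_1,v_2].
As a 16×6 matrix over Z this has rank 6, with invariant factors (1,1,1,1,1,1).

Reading off H_k = ker ∂_k / im ∂_{k+1}:

  H_0: rank C_0 − rank ∂_1 = 9 − 8 = 1, and the invariant factors of ∂_1 are all 1, so H_0 ≅ Z.
  H_1: rank ker ∂_1 − rank ∂_2 = (16 − 8) − 6 = 2, and the invariant factors of ∂_2 are all 1, so H_1 ≅ Z^2.
  H_2: rank ker ∂_2 − rank ∂_3 = (6 − 6) − 0 = 0, and there is no ∂_3, so H_2 ≅ 0.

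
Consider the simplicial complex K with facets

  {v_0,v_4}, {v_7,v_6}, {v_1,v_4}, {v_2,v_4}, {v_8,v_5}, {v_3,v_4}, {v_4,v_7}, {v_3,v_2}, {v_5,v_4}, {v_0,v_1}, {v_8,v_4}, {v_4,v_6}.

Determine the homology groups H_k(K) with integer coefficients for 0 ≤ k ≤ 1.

H_0 = Z,  H_1 = Z^4.

We work with the vertex ordering v_0 < v_1 < v_2 < v_3 < v_4 < v_5 < v_6 < v_7 < v_8. The simplices of K, each written with vertices in increasing order, are:

  0-simplices (9): [v_0], [v_1], [v_2], [v_3], [v_4], [v_5], [v_6], [v_7], [v_8]
  1-simplices (12): [v_0,v_1], [v_0,v_4], [v_1,v_4], [v_2,v_3], [v_2,v_4], [v_3,v_4], [v_4,v_5], [v_4,v_6], [v_4,v_7], [v_4,v_8], [v_5,v_8], [v_6,v_7]

giving chain groups C_0 ≅ Z^9, C_1 ≅ Z^12.

∂_1: C_1 → C_0 is given by ∂[p,q] = [q] − [p]. For instance
  ∂[v_0,v_4] = [v_4] − [v_0].
The resulting 9×12 matrix has rank 8, and its Smith normal form has invariant factors (1,1,1,1,1,1,1,1).

Now H_k = ker ∂_k / im ∂_{k+1}, so:

  H_0: rank C_0 − rank ∂_1 = 9 − 8 = 1, and the invariant factors of ∂_1 are all 1, so H_0 ≅ Z.
  H_1: rank ker ∂_1 − rank ∂_2 = (12 − 8) − 0 = 4, and there is no ∂_2, so H_1 ≅ Z^4.

As a check, the Euler characteristic is 9 − 12 = -3, which agrees with 1 − 4 = -3.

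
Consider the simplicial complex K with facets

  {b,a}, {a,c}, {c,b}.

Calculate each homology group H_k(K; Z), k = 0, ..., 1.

H_0 = Z,  H_1 = Z.

Fix the vertex order a < b < c and write every simplex with vertices in increasing order. Then dim K = 1 and the simplices of K are:

  0-simplices (3): a, b, c
  1-simplices (3): ab, ac, bc

Hence C_0 ≅ Z^3, C_1 ≅ Z^3.

Boundary ∂_1: C_1 → C_0 maps an edge to its endpoints' difference, ∂[p,q] = q − p.
The 3×3 boundary matrix has rank 2 and Smith normal form diag(1,1).

Now H_k = ker ∂_k / im ∂_{k+1}, so:

  H_0: rank C_0 − rank ∂_1 = 3 − 2 = 1, and the invariant factors of ∂_1 are all 1, so H_0 = Z.
  H_1: rank ker ∂_1 − rank ∂_2 = (3 − 2) − 0 = 1, and there is no ∂_2, so H_1 = Z.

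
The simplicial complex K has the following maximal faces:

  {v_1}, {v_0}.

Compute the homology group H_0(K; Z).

H_0 ≅ Z^2.

Fix the vertex order v_0 < v_1 and write every simplex with vertices in increasing order. Then dim K = 0 and the simplices of K are:

  0-simplices (2): [v_0], [v_1]

giving chain groups C_0 ≅ Z^2.

Now H_k = ker ∂_k / im ∂_{k+1}, so:

  H_0: rank C_0 − rank ∂_1 = 2 − 0 = 2, and there is no ∂_1, so H_0 = Z^2.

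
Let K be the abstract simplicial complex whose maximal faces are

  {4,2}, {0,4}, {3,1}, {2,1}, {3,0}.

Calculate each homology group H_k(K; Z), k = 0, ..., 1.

Take the total order 0 < 1 < 2 < 3 < 4 on the vertex set. Then K (dimension 1) consists of the simplices:

  0-simplices (5): [0], [1], [2], [3], [4]
  1-simplices (5): [0,3], [0,4], [1,2], [1,3], [2,4]

Hence C_0 ≅ Z^5, C_1 ≅ Z^5.

Boundary ∂_1: C_1 → C_0 sends each edge [p,q] (with p < q) to q − p. For instance
  ∂[0,4] = [4] − [0].
As a 5×5 matrix over Z this has rank 4, with invariant factors (1,1,1,1).

Now H_k = ker ∂_k / im ∂_{k+1}, so:

  H_0: rank C_0 − rank ∂_1 = 5 − 4 = 1, and the invariant factors of ∂_1 are all 1, so H_0 ≅ Z.
  H_1: rank ker ∂_1 − rank ∂_2 = (5 − 4) − 0 = 1, and there is no ∂_2, so H_1 ≅ Z.

As a check, the Euler characteristic is 5 − 5 = 0, which agrees with 1 − 1 = 0.

H_0 ≅ Z,  H_1 ≅ Z.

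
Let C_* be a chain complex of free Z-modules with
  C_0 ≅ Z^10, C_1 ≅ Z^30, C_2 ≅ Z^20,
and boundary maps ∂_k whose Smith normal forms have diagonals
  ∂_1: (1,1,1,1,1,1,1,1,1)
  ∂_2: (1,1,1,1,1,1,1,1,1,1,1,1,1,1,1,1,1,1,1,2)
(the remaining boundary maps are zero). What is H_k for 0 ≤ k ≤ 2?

H_0: b_0 = 10 − 0 − 9 = 1; torsion from ∂_1 factors > 1: none. So H_0 ≅ Z.
H_1: b_1 = 30 − 9 − 20 = 1; torsion from ∂_2 factors > 1: [2]. So H_1 ≅ Z ⊕ Z/2.
H_2: b_2 = 20 − 20 − 0 = 0; torsion from ∂_3 factors > 1: none. So H_2 ≅ 0.

H_0 ≅ Z,  H_1 ≅ Z ⊕ Z/2,  H_2 = 0.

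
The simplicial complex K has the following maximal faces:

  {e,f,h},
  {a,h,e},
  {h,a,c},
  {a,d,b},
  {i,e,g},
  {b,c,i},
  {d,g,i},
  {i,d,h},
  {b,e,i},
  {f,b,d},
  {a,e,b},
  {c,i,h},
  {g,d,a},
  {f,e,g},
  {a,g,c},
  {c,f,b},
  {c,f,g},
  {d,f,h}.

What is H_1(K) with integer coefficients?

We work with the vertex ordering a < b < c < d < e < f < g < h < i. The simplices of K, each written with vertices in increasing order, are:

  0-simplices (9): a, b, c, d, e, f, g, h, i
  1-simplices (27): ab, ac, ad, ae, ag, ah, bc, bd, be, bf, bi, cf, cg, ch, ci, df, dg, dh, di, ef, eg, eh, ei, fg, fh, gi, hi
  2-simplices (18): abd, abe, acg, ach, adg, aeh, bcf, bci, bdf, bei, cfg, chi, dfh, dgi, dhi, efg, efh, egi

so the chain groups are C_0 ≅ Z^9, C_1 ≅ Z^27, C_2 ≅ Z^18.

Boundary ∂_1: C_1 → C_0 maps an edge to its endpoints' difference, ∂[p,q] = q − p.
The resulting 9×27 matrix has rank 8, and its Smith normal form has invariant factors (1,1,1,1,1,1,1,1).

Boundary ∂_2: C_2 → C_1 sends each 2-simplex [p,q,r] to [q,r] − [p,r] + [p,q]. For instance
  ∂dfh = fh − dh + df,
  ∂dhi = hi − di + dh.
The resulting 27×18 matrix has rank 17, and its Smith normal form has invariant factors (1,1,1,1,1,1,1,1,1,1,1,1,1,1,1,1,1).

Computing H_k = (kernel of ∂_k) / (image of ∂_{k+1}):

  H_1: rank ker ∂_1 − rank ∂_2 = (27 − 8) − 17 = 2, and the invariant factors of ∂_2 are all 1, so H_1 = Z^2.

H_1 = Z^2.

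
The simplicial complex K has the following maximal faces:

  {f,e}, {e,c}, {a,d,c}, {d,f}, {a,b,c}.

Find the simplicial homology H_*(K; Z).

H_0 = Z,  H_1 = Z,  H_2 = 0.

Take the total order a < b < c < d < e < f on the vertex set. Then K (dimension 2) consists of the simplices:

  0-simplices (6): a, b, c, d, e, f
  1-simplices (8): ab, ac, ad, bc, cd, ce, df, ef
  2-simplices (2): abc, acd

so the chain groups are C_0 ≅ Z^6, C_1 ≅ Z^8, C_2 ≅ Z^2.

The boundary map ∂_1: C_1 → C_0 maps an edge to its endpoints' difference, ∂[p,q] = q − p. For instance
  ∂df = f − d.
This gives a 6×8 integer matrix of rank 5; reducing to Smith normal form yields diagonal entries (1,1,1,1,1).

Boundary ∂_2: C_2 → C_1 maps a triangle to the signed sum of its edges. For instance
  ∂acd = cd − ad + ac,
  ∂abc = bc − ac + ab.
The 8×2 boundary matrix has rank 2 and Smith normal form diag(1,1).

Computing H_k = (kernel of ∂_k) / (image of ∂_{k+1}):

  H_0: rank C_0 − rank ∂_1 = 6 − 5 = 1, and the invariant factors of ∂_1 are all 1, so H_0 ≅ Z.
  H_1: rank ker ∂_1 − rank ∂_2 = (8 − 5) − 2 = 1, and the invariant factors of ∂_2 are all 1, so H_1 ≅ Z.
  H_2: rank ker ∂_2 − rank ∂_3 = (2 − 2) − 0 = 0, and there is no ∂_3, so H_2 ≅ 0.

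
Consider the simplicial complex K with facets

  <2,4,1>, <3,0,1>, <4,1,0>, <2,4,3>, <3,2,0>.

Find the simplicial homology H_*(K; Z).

Fix the vertex order 0 < 1 < 2 < 3 < 4 and write every simplex with vertices in increasing order. Then dim K = 2 and the simplices of K are:

  0-simplices (5): [0], [1], [2], [3], [4]
  1-simplices (10): [0,1], [0,2], [0,3], [0,4], [1,2], [1,3], [1,4], [2,3], [2,4], [3,4]
  2-simplices (5): [0,1,3], [0,1,4], [0,2,3], [1,2,4], [2,3,4]

giving chain groups C_0 ≅ Z^5, C_1 ≅ Z^10, C_2 ≅ Z^5.

Boundary ∂_1: C_1 → C_0 sends each edge [p,q] (with p < q) to q − p. For instance
  ∂[0,1] = [1] − [0].
As a 5×10 matrix over Z this has rank 4, with invariant factors (1,1,1,1).

The boundary map ∂_2: C_2 → C_1 sends each 2-simplex [p,q,r] to [q,r] − [p,r] + [p,q]. For instance
  ∂[0,1,4] = [1,4] − [0,4] + [0,1],
  ∂[0,2,3] = [2,3] − [0,3] + [0,2].
As a 10×5 matrix over Z this has rank 5, with invariant factors (1,1,1,1,1).

Computing H_k = (kernel of ∂_k) / (image of ∂_{k+1}):

  H_0: rank C_0 − rank ∂_1 = 5 − 4 = 1, and the invariant factors of ∂_1 are all 1, so H_0 = Z.
  H_1: rank ker ∂_1 − rank ∂_2 = (10 − 4) − 5 = 1, and the invariant factors of ∂_2 are all 1, so H_1 = Z.
  H_2: rank ker ∂_2 − rank ∂_3 = (5 − 5) − 0 = 0, and there is no ∂_3, so H_2 = 0.

H_0 ≅ Z,  H_1 ≅ Z,  H_2 = 0.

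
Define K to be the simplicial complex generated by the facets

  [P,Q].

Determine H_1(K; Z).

Take the total order P < Q on the vertex set. Then K (dimension 1) consists of the simplices:

  0-simplices (2): P, Q
  1-simplices (1): PQ

Hence C_0 ≅ Z^2, C_1 ≅ Z^1.

Boundary ∂_1: C_1 → C_0 sends each edge [p,q] (with p < q) to q − p. For instance
  ∂PQ = Q − P.
This gives a 2×1 integer matrix of rank 1; reducing to Smith normal form yields diagonal entries (1).

Reading off H_k = ker ∂_k / im ∂_{k+1}:

  H_1: rank ker ∂_1 − rank ∂_2 = (1 − 1) − 0 = 0, and there is no ∂_2, so H_1 ≅ 0.

H_1 = 0.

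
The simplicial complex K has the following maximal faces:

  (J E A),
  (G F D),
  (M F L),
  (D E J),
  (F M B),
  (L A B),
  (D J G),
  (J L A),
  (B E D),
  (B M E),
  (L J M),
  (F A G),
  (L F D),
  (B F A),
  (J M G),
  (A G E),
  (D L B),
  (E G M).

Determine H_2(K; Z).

Fix the vertex order A < B < D < E < F < G < J < L < M and write every simplex with vertices in increasing order. Then dim K = 2 and the simplices of K are:

  0-simplices (9): A, B, D, E, F, G, J, L, M
  1-simplices (27): AB, AE, AF, AG, AJ, AL, BD, BE, BF, BL, BM, DE, DF, DG, DJ, DL, EG, EJ, EM, FG, FL, FM, GJ, GM, JL, JM, LM
  2-simplices (18): ABF, ABL, AEG, AEJ, AFG, AJL, BDE, BDL, BEM, BFM, DEJ, DFG, DFL, DGJ, EGM, FLM, GJM, JLM

Hence C_0 ≅ Z^9, C_1 ≅ Z^27, C_2 ≅ Z^18.

∂_1: C_1 → C_0 is given by ∂[p,q] = [q] − [p].
As a 9×27 matrix over Z this has rank 8, with invariant factors (1,1,1,1,1,1,1,1).

The boundary map ∂_2: C_2 → C_1 sends each 2-simplex [p,q,r] to [q,r] − [p,r] + [p,q]. For instance
  ∂DGJ = GJ − DJ + DG,
  ∂DFG = FG − DG + DF.
The 27×18 boundary matrix has rank 18 and Smith normal form diag(1,1,1,1,1,1,1,1,1,1,1,1,1,1,1,1,1,2).

Reading off H_k = ker ∂_k / im ∂_{k+1}:

  H_2: rank ker ∂_2 − rank ∂_3 = (18 − 18) − 0 = 0, and there is no ∂_3, so H_2 ≅ 0.

H_2 ≅ 0.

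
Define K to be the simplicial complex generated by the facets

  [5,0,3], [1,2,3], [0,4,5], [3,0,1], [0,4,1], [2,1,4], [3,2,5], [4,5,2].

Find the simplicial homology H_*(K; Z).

Take the total order 0 < 1 < 2 < 3 < 4 < 5 on the vertex set. Then K (dimension 2) consists of the simplices:

  0-simplices (6): [0], [1], [2], [3], [4], [5]
  1-simplices (12): [0,1], [0,3], [0,4], [0,5], [1,2], [1,3], [1,4], [2,3], [2,4], [2,5], [3,5], [4,5]
  2-simplices (8): [0,1,3], [0,1,4], [0,3,5], [0,4,5], [1,2,3], [1,2,4], [2,3,5], [2,4,5]

so the chain groups are C_0 ≅ Z^6, C_1 ≅ Z^12, C_2 ≅ Z^8.

The boundary map ∂_1: C_1 → C_0 maps an edge to its endpoints' difference, ∂[p,q] = q − p.
The resulting 6×12 matrix has rank 5, and its Smith normal form has invariant factors (1,1,1,1,1).

∂_2: C_2 → C_1 acts by ∂[p,q,r] = [q,r] − [p,r] + [p,q]. For instance
  ∂[0,1,4] = [1,4] − [0,4] + [0,1],
  ∂[1,2,3] = [2,3] − [1,3] + [1,2].
The resulting 12×8 matrix has rank 7, and its Smith normal form has invariant factors (1,1,1,1,1,1,1).

Now H_k = ker ∂_k / im ∂_{k+1}, so:

  H_0: rank C_0 − rank ∂_1 = 6 − 5 = 1, and the invariant factors of ∂_1 are all 1, so H_0 = Z.
  H_1: rank ker ∂_1 − rank ∂_2 = (12 − 5) − 7 = 0, and the invariant factors of ∂_2 are all 1, so H_1 = 0.
  H_2: rank ker ∂_2 − rank ∂_3 = (8 − 7) − 0 = 1, and there is no ∂_3, so H_2 = Z.

H_0 ≅ Z,  H_1 = 0,  H_2 ≅ Z.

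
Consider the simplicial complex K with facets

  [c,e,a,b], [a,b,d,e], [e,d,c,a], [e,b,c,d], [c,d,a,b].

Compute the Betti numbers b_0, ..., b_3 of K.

b_0 = 1, b_1 = 0, b_2 = 0, b_3 = 1.

Order the vertices as a < b < c < d < e. Listing each simplex with vertices in this order, K has dimension 3 with simplices:

  0-simplices (5): a, b, c, d, e
  1-simplices (10): ab, ac, ad, ae, bc, bd, be, cd, ce, de
  2-simplices (10): abc, abd, abe, acd, ace, ade, bcd, bce, bde, cde
  3-simplices (5): abcd, abce, abde, acde, bcde

giving chain groups C_0 ≅ Z^5, C_1 ≅ Z^10, C_2 ≅ Z^10, C_3 ≅ Z^5.

∂_1: C_1 → C_0 maps an edge to its endpoints' difference, ∂[p,q] = q − p.
This gives a 5×10 integer matrix of rank 4; reducing to Smith normal form yields diagonal entries (1,1,1,1).

∂_2: C_2 → C_1 sends each 2-simplex [p,q,r] to [q,r] − [p,r] + [p,q]. For instance
  ∂abc = bc − ac + ab,
  ∂abd = bd − ad + ab.
As a 10×10 matrix over Z this has rank 6, with invariant factors (1,1,1,1,1,1).

The boundary map ∂_3: C_3 → C_2 sends each 3-simplex σ to the alternating sum Σ_i (−1)^i (σ with its i-th vertex removed). For instance
  ∂abde = bde − ade + abe − abd,
  ∂bcde = cde − bde + bce − bcd.
The 10×5 boundary matrix has rank 4 and Smith normal form diag(1,1,1,1).

From H_k ≅ ker(∂_k) / im(∂_{k+1}) we obtain:

  H_0: rank C_0 − rank ∂_1 = 5 − 4 = 1, and the invariant factors of ∂_1 are all 1, so H_0 ≅ Z.
  H_1: rank ker ∂_1 − rank ∂_2 = (10 − 4) − 6 = 0, and the invariant factors of ∂_2 are all 1, so H_1 ≅ 0.
  H_2: rank ker ∂_2 − rank ∂_3 = (10 − 6) − 4 = 0, and the invariant factors of ∂_3 are all 1, so H_2 ≅ 0.
  H_3: rank ker ∂_3 − rank ∂_4 = (5 − 4) − 0 = 1, and there is no ∂_4, so H_3 ≅ Z.

Hence the Betti numbers are b_0 = 1, b_1 = 0, b_2 = 0, b_3 = 1.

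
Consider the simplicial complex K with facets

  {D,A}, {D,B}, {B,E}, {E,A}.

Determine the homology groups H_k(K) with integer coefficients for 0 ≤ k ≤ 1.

K has 4 vertices, 4 edges.
rank ∂_0 = 0, rank ∂_1 = 3 ⇒ b_0 = 4 − 0 − 3 = 1; all invariant factors of ∂_1 are 1 so no torsion. So H_0 ≅ Z.
rank ∂_1 = 3, rank ∂_2 = 0 ⇒ b_1 = 4 − 3 − 0 = 1. So H_1 ≅ Z.

H_0 ≅ Z,  H_1 ≅ Z.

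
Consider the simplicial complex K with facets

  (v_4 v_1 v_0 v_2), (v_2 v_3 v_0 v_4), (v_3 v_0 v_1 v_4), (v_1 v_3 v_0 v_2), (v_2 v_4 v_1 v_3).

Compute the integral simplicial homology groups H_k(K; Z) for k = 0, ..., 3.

H_0 ≅ Z,  H_1 = 0,  H_2 = 0,  H_3 ≅ Z.

Order the vertices as v_0 < v_1 < v_2 < v_3 < v_4. Listing each simplex with vertices in this order, K has dimension 3 with simplices:

  0-simplices (5): [v_0], [v_1], [v_2], [v_3], [v_4]
  1-simplices (10): [v_0,v_1], [v_0,v_2], [v_0,v_3], [v_0,v_4], [v_1,v_2], [v_1,v_3], [v_1,v_4], [v_2,v_3], [v_2,v_4], [v_3,v_4]
  2-simplices (10): [v_0,v_1,v_2], [v_0,v_1,v_3], [v_0,v_1,v_4], [v_0,v_2,v_3], [v_0,v_2,v_4], [v_0,v_3,v_4], [v_1,v_2,v_3], [v_1,v_2,v_4], [v_1,v_3,v_4], [v_2,v_3,v_4]
  3-simplices (5): [v_0,v_1,v_2,v_3], [v_0,v_1,v_2,v_4], [v_0,v_1,v_3,v_4], [v_0,v_2,v_3,v_4], [v_1,v_2,v_3,v_4]

Hence C_0 ≅ Z^5, C_1 ≅ Z^10, C_2 ≅ Z^10, C_3 ≅ Z^5.

Boundary ∂_1: C_1 → C_0 sends each edge [p,q] (with p < q) to q − p.
The 5×10 boundary matrix has rank 4 and Smith normal form diag(1,1,1,1).

The boundary map ∂_2: C_2 → C_1 sends each 2-simplex [p,q,r] to [q,r] − [p,r] + [p,q]. For instance
  ∂[v_0,v_2,v_4] = [v_2,v_4] − [v_0,v_4] + [v_0,v_2],
  ∂[v_1,v_3,v_4] = [v_3,v_4] − [v_1,v_4] + [v_1,v_3].
As a 10×10 matrix over Z this has rank 6, with invariant factors (1,1,1,1,1,1).

The boundary map ∂_3: C_3 → C_2 sends each 3-simplex σ to the alternating sum Σ_i (−1)^i (σ with its i-th vertex removed). For instance
  ∂[v_1,v_2,v_3,v_4] = [v_2,v_3,v_4] − [v_1,v_3,v_4] + [v_1,v_2,v_4] − [v_1,v_2,v_3],
  ∂[v_0,v_1,v_3,v_4] = [v_1,v_3,v_4] − [v_0,v_3,v_4] + [v_0,v_1,v_4] − [v_0,v_1,v_3].
The 10×5 boundary matrix has rank 4 and Smith normal form diag(1,1,1,1).

Reading off H_k = ker ∂_k / im ∂_{k+1}:

  H_0: rank C_0 − rank ∂_1 = 5 − 4 = 1, and the invariant factors of ∂_1 are all 1, so H_0 ≅ Z.
  H_1: rank ker ∂_1 − rank ∂_2 = (10 − 4) − 6 = 0, and the invariant factors of ∂_2 are all 1, so H_1 ≅ 0.
  H_2: rank ker ∂_2 − rank ∂_3 = (10 − 6) − 4 = 0, and the invariant factors of ∂_3 are all 1, so H_2 ≅ 0.
  H_3: rank ker ∂_3 − rank ∂_4 = (5 − 4) − 0 = 1, and there is no ∂_4, so H_3 ≅ Z.

As a check, the Euler characteristic is 5 − 10 + 10 − 5 = 0, which agrees with 1 − 0 + 0 − 1 = 0.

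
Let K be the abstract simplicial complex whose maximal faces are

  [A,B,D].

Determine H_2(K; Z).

H_2 ≅ 0.

Order the vertices as A < B < D. Listing each simplex with vertices in this order, K has dimension 2 with simplices:

  0-simplices (3): A, B, D
  1-simplices (3): AB, AD, BD
  2-simplices (1): ABD

giving chain groups C_0 ≅ Z^3, C_1 ≅ Z^3, C_2 ≅ Z^1.

The boundary map ∂_1: C_1 → C_0 maps an edge to its endpoints' difference, ∂[p,q] = q − p. For instance
  ∂AD = D − A.
The resulting 3×3 matrix has rank 2, and its Smith normal form has invariant factors (1,1).

Boundary ∂_2: C_2 → C_1 acts by ∂[p,q,r] = [q,r] − [p,r] + [p,q]. For instance
  ∂ABD = BD − AD + AB.
The 3×1 boundary matrix has rank 1 and Smith normal form diag(1).

Computing H_k = (kernel of ∂_k) / (image of ∂_{k+1}):

  H_2: rank ker ∂_2 − rank ∂_3 = (1 − 1) − 0 = 0, and there is no ∂_3, so H_2 = 0.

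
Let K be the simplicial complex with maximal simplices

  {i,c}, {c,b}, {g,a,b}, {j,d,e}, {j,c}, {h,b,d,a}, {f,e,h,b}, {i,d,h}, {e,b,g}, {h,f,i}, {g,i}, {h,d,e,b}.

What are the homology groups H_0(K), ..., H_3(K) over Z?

H_0 ≅ Z,  H_1 ≅ Z^3,  H_2 = 0,  H_3 = 0.

Fix the vertex order a < b < c < d < e < f < g < h < i < j and write every simplex with vertices in increasing order. Then dim K = 3 and the simplices of K are:

  0-simplices (10): a, b, c, d, e, f, g, h, i, j
  1-simplices (24): ab, ad, ag, ah, bc, bd, be, bf, bg, bh, ci, cj, de, dh, di, dj, ef, eg, eh, ej, fh, fi, gi, hi
  2-simplices (15): abd, abg, abh, adh, bde, bdh, bef, beg, beh, bfh, deh, dej, dhi, efh, fhi
  3-simplices (3): abdh, bdeh, befh

so the chain groups are C_0 ≅ Z^10, C_1 ≅ Z^24, C_2 ≅ Z^15, C_3 ≅ Z^3.

Boundary ∂_1: C_1 → C_0 sends each edge [p,q] (with p < q) to q − p. For instance
  ∂bf = f − b.
The resulting 10×24 matrix has rank 9, and its Smith normal form has invariant factors (1,1,1,1,1,1,1,1,1).

Boundary ∂_2: C_2 → C_1 sends each 2-simplex [p,q,r] to [q,r] − [p,r] + [p,q]. For instance
  ∂beg = eg − bg + be,
  ∂bde = de − be + bd.
This gives a 24×15 integer matrix of rank 12; reducing to Smith normal form yields diagonal entries (1,1,1,1,1,1,1,1,1,1,1,1).

The boundary map ∂_3: C_3 → C_2 sends each 3-simplex σ to the alternating sum Σ_i (−1)^i (σ with its i-th vertex removed). For instance
  ∂befh = efh − bfh + beh − bef,
  ∂abdh = bdh − adh + abh − abd.
The resulting 15×3 matrix has rank 3, and its Smith normal form has invariant factors (1,1,1).

Reading off H_k = ker ∂_k / im ∂_{k+1}:

  H_0: rank C_0 − rank ∂_1 = 10 − 9 = 1, and the invariant factors of ∂_1 are all 1, so H_0 = Z.
  H_1: rank ker ∂_1 − rank ∂_2 = (24 − 9) − 12 = 3, and the invariant factors of ∂_2 are all 1, so H_1 = Z^3.
  H_2: rank ker ∂_2 − rank ∂_3 = (15 − 12) − 3 = 0, and the invariant factors of ∂_3 are all 1, so H_2 = 0.
  H_3: rank ker ∂_3 − rank ∂_4 = (3 − 3) − 0 = 0, and there is no ∂_4, so H_3 = 0.

As a check, the Euler characteristic is 10 − 24 + 15 − 3 = -2, which agrees with 1 − 3 + 0 − 0 = -2.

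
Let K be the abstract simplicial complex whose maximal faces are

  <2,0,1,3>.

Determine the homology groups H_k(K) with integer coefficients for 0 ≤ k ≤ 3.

Take the total order 0 < 1 < 2 < 3 on the vertex set. Then K (dimension 3) consists of the simplices:

  0-simplices (4): [0], [1], [2], [3]
  1-simplices (6): [0,1], [0,2], [0,3], [1,2], [1,3], [2,3]
  2-simplices (4): [0,1,2], [0,1,3], [0,2,3], [1,2,3]
  3-simplices (1): [0,1,2,3]

so the chain groups are C_0 ≅ Z^4, C_1 ≅ Z^6, C_2 ≅ Z^4, C_3 ≅ Z^1.

∂_1: C_1 → C_0 maps an edge to its endpoints' difference, ∂[p,q] = q − p.
This gives a 4×6 integer matrix of rank 3; reducing to Smith normal form yields diagonal entries (1,1,1).

The boundary map ∂_2: C_2 → C_1 acts by ∂[p,q,r] = [q,r] − [p,r] + [p,q]. For instance
  ∂[0,1,3] = [1,3] − [0,3] + [0,1],
  ∂[0,1,2] = [1,2] − [0,2] + [0,1].
The 6×4 boundary matrix has rank 3 and Smith normal form diag(1,1,1).

Boundary ∂_3: C_3 → C_2 sends each 3-simplex σ to the alternating sum Σ_i (−1)^i (σ with its i-th vertex removed). For instance
  ∂[0,1,2,3] = [1,2,3] − [0,2,3] + [0,1,3] − [0,1,2].
The 4×1 boundary matrix has rank 1 and Smith normal form diag(1).

Reading off H_k = ker ∂_k / im ∂_{k+1}:

  H_0: rank C_0 − rank ∂_1 = 4 − 3 = 1, and the invariant factors of ∂_1 are all 1, so H_0 = Z.
  H_1: rank ker ∂_1 − rank ∂_2 = (6 − 3) − 3 = 0, and the invariant factors of ∂_2 are all 1, so H_1 = 0.
  H_2: rank ker ∂_2 − rank ∂_3 = (4 − 3) − 1 = 0, and the invariant factors of ∂_3 are all 1, so H_2 = 0.
  H_3: rank ker ∂_3 − rank ∂_4 = (1 − 1) − 0 = 0, and there is no ∂_4, so H_3 = 0.

H_0 ≅ Z,  H_1 = 0,  H_2 = 0,  H_3 = 0.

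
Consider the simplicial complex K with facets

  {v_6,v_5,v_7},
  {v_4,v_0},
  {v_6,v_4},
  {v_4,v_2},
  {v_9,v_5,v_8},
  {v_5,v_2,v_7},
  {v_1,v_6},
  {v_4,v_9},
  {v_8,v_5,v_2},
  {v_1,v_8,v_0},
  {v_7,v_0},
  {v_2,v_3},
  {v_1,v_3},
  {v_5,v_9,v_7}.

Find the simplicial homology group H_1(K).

Fix the vertex order v_0 < v_1 < v_2 < v_3 < v_4 < v_5 < v_6 < v_7 < v_8 < v_9 and write every simplex with vertices in increasing order. Then dim K = 2 and the simplices of K are:

  0-simplices (10): [v_0], [v_1], [v_2], [v_3], [v_4], [v_5], [v_6], [v_7], [v_8], [v_9]
  1-simplices (21): (21 of them)
  2-simplices (6): [v_0,v_1,v_8], [v_2,v_5,v_7], [v_2,v_5,v_8], [v_5,v_6,v_7], [v_5,v_7,v_9], [v_5,v_8,v_9]

giving chain groups C_0 ≅ Z^10, C_1 ≅ Z^21, C_2 ≅ Z^6.

Boundary ∂_1: C_1 → C_0 maps an edge to its endpoints' difference, ∂[p,q] = q − p. For instance
  ∂[v_2,v_4] = [v_4] − [v_2].
The 10×21 boundary matrix has rank 9 and Smith normal form diag(1,1,1,1,1,1,1,1,1).

∂_2: C_2 → C_1 maps a triangle to the signed sum of its edges. For instance
  ∂[v_2,v_5,v_8] = [v_5,v_8] − [v_2,v_8] + [v_2,v_5],
  ∂[v_0,v_1,v_8] = [v_1,v_8] − [v_0,v_8] + [v_0,v_1].
As a 21×6 matrix over Z this has rank 6, with invariant factors (1,1,1,1,1,1).

Computing H_k = (kernel of ∂_k) / (image of ∂_{k+1}):

  H_1: rank ker ∂_1 − rank ∂_2 = (21 − 9) − 6 = 6, and the invariant factors of ∂_2 are all 1, so H_1 ≅ Z^6.

H_1 ≅ Z^6.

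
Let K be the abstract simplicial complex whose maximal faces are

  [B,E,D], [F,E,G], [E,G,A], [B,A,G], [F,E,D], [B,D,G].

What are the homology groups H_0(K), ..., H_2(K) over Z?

H_0 = Z,  H_1 = Z,  H_2 = 0.

K has 6 vertices, 12 edges, 6 triangles.
rank ∂_0 = 0, rank ∂_1 = 5 ⇒ b_0 = 6 − 0 − 5 = 1; all invariant factors of ∂_1 are 1 so no torsion. So H_0 = Z.
rank ∂_1 = 5, rank ∂_2 = 6 ⇒ b_1 = 12 − 5 − 6 = 1; all invariant factors of ∂_2 are 1 so no torsion. So H_1 = Z.
rank ∂_2 = 6, rank ∂_3 = 0 ⇒ b_2 = 6 − 6 − 0 = 0. So H_2 = 0.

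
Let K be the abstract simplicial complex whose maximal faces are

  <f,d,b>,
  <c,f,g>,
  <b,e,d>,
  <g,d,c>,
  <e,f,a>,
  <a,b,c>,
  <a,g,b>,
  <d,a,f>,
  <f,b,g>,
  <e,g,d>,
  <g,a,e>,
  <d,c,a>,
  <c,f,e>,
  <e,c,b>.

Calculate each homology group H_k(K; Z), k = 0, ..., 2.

H_0 = Z,  H_1 = Z^2,  H_2 = Z.

Take the total order a < b < c < d < e < f < g on the vertex set. Then K (dimension 2) consists of the simplices:

  0-simplices (7): a, b, c, d, e, f, g
  1-simplices (21): ab, ac, ad, ae, af, ag, bc, bd, be, bf, bg, cd, ce, cf, cg, de, df, dg, ef, eg, fg
  2-simplices (14): abc, abg, acd, adf, aef, aeg, bce, bde, bdf, bfg, cdg, cef, cfg, deg

so the chain groups are C_0 ≅ Z^7, C_1 ≅ Z^21, C_2 ≅ Z^14.

Boundary ∂_1: C_1 → C_0 sends each edge [p,q] (with p < q) to q − p.
As a 7×21 matrix over Z this has rank 6, with invariant factors (1,1,1,1,1,1).

Boundary ∂_2: C_2 → C_1 maps a triangle to the signed sum of its edges. For instance
  ∂deg = eg − dg + de,
  ∂cef = ef − cf + ce.
This gives a 21×14 integer matrix of rank 13; reducing to Smith normal form yields diagonal entries (1,1,1,1,1,1,1,1,1,1,1,1,1).

Now H_k = ker ∂_k / im ∂_{k+1}, so:

  H_0: rank C_0 − rank ∂_1 = 7 − 6 = 1, and the invariant factors of ∂_1 are all 1, so H_0 = Z.
  H_1: rank ker ∂_1 − rank ∂_2 = (21 − 6) − 13 = 2, and the invariant factors of ∂_2 are all 1, so H_1 = Z^2.
  H_2: rank ker ∂_2 − rank ∂_3 = (14 − 13) − 0 = 1, and there is no ∂_3, so H_2 = Z.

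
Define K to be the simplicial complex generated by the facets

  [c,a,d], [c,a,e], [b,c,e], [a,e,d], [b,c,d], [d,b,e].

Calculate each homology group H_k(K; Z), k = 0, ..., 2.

Take the total order a < b < c < d < e on the vertex set. Then K (dimension 2) consists of the simplices:

  0-simplices (5): a, b, c, d, e
  1-simplices (9): ac, ad, ae, bc, bd, be, cd, ce, de
  2-simplices (6): acd, ace, ade, bcd, bce, bde

so the chain groups are C_0 ≅ Z^5, C_1 ≅ Z^9, C_2 ≅ Z^6.

Boundary ∂_1: C_1 → C_0 maps an edge to its endpoints' difference, ∂[p,q] = q − p. For instance
  ∂ce = e − c.
As a 5×9 matrix over Z this has rank 4, with invariant factors (1,1,1,1).

∂_2: C_2 → C_1 acts by ∂[p,q,r] = [q,r] − [p,r] + [p,q]. For instance
  ∂bcd = cd − bd + bc,
  ∂acd = cd − ad + ac.
This gives a 9×6 integer matrix of rank 5; reducing to Smith normal form yields diagonal entries (1,1,1,1,1).

Computing H_k = (kernel of ∂_k) / (image of ∂_{k+1}):

  H_0: rank C_0 − rank ∂_1 = 5 − 4 = 1, and the invariant factors of ∂_1 are all 1, so H_0 ≅ Z.
  H_1: rank ker ∂_1 − rank ∂_2 = (9 − 4) − 5 = 0, and the invariant factors of ∂_2 are all 1, so H_1 ≅ 0.
  H_2: rank ker ∂_2 − rank ∂_3 = (6 − 5) − 0 = 1, and there is no ∂_3, so H_2 ≅ Z.

H_0 ≅ Z,  H_1 = 0,  H_2 ≅ Z.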